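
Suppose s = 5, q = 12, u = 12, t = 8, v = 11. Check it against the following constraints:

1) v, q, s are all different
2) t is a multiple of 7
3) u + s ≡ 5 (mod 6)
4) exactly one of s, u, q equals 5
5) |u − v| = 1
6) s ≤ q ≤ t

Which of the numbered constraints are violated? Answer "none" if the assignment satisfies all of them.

1) values 11, 12, 5 are pairwise distinct — holds.
2) 8 = 7×1 + 1, so 7 does not divide 8 — fails.
3) u + s = 17; 17 mod 6 = 5 — holds.
4) s=5, u=12, q=12; 1 of them equals 5 — holds.
5) |12 − 11| = 1 — holds.
6) values 5, 12, 8; q = 12 is not ≤ t = 8 — fails.

Constraints 2 and 6 do not hold.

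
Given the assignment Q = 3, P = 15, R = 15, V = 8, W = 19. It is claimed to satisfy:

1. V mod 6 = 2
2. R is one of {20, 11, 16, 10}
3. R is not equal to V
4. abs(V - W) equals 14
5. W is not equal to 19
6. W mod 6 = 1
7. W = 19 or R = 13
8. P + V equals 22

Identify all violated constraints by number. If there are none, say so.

1. 8 mod 6 = 2 — holds.
2. R = 15 is not in {20, 11, 16, 10} — fails.
3. R = 15, V = 8; distinct — holds.
4. abs(8 - 19) = 11, not 14 — fails.
5. W = 19, but 19 is required to differ — fails.
6. 19 mod 6 = 1 — holds.
7. W = 19 = 19 (first disjunct) — holds.
8. P + V = 15 + 8 = 23, not 22 — fails.

The assignment fails constraints 2, 4, 5, and 8.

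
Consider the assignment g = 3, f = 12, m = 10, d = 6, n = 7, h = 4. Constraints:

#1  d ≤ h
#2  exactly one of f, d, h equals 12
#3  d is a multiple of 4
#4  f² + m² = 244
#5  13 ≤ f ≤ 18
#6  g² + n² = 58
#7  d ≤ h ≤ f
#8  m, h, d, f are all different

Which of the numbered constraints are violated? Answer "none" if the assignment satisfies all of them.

Constraints 1, 3, 5, and 7 do not hold.

#1 d = 6, h = 4; 6 > 4 (want ≤) — violated.
#2 f=12, d=6, h=4; 1 of them equals 12 — OK.
#3 6 = 4×1 + 2, so 4 does not divide 6 — violated.
#4 f² + m² = 12² + 10² = 144 + 100 = 244 — OK.
#5 f = 12 is outside [13, 18] — violated.
#6 g² + n² = 3² + 7² = 9 + 49 = 58 — OK.
#7 values 6, 4, 12; d = 6 is not ≤ h = 4 — violated.
#8 values 10, 4, 6, 12 are pairwise distinct — OK.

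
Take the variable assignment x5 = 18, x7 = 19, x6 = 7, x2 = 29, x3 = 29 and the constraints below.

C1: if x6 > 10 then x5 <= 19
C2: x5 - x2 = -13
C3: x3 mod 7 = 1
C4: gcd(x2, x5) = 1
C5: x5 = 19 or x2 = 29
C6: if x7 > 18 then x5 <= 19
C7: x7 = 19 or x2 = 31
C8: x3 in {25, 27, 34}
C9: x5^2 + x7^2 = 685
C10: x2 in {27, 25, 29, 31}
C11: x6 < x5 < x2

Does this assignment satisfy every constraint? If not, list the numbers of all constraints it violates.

C1: x6 = 7, not > 10; antecedent false, conditional vacuously true  ✔
C2: x5 - x2 = 18 - 29 = -11, not -13  ✘
C3: 29 mod 7 = 1  ✔
C4: gcd(29, 18) = 1  ✔
C5: x5 = 18 ≠ 19, but x2 = 29 = 29 (second disjunct)  ✔
C6: x7 = 19 > 18, so we need x5 ≤ 19; x5 = 18 ≤ 19  ✔
C7: x7 = 19 = 19 (first disjunct)  ✔
C8: x3 = 29 is not in {25, 27, 34}  ✘
C9: x5^2 + x7^2 = 18^2 + 19^2 = 324 + 361 = 685  ✔
C10: x2 = 29 is in {27, 25, 29, 31}  ✔
C11: values 7 < 18 < 29  ✔

The assignment fails constraints 2 and 8.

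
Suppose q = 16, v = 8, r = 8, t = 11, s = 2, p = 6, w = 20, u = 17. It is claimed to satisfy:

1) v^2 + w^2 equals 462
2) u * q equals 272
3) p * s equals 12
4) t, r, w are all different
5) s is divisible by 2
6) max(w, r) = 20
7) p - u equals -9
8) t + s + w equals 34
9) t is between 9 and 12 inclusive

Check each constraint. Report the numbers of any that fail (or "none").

1) v^2 + w^2 = 8^2 + 20^2 = 64 + 400 = 464, not 462  ✘
2) u * q = 17 * 16 = 272  ✔
3) p * s = 6 * 2 = 12  ✔
4) values 11, 8, 20 are pairwise distinct  ✔
5) 2 / 2 = 1, so 2 divides 2  ✔
6) max(20, 8) = 20  ✔
7) p - u = 6 - 17 = -11, not -9  ✘
8) t + s + w = 11 + 2 + 20 = 33, not 34  ✘
9) t = 11 lies in [9, 12]  ✔

Constraints 1, 7, and 8 are violated.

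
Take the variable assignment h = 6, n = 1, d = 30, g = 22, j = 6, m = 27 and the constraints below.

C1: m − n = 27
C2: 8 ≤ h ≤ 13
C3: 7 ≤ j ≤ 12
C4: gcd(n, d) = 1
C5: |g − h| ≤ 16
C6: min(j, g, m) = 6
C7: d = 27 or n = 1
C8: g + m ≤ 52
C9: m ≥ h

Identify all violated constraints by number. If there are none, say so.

No — constraints 1, 2, and 3 are not satisfied.

C1: m − n = 27 − 1 = 26, not 27  no
C2: h = 6 is outside [8, 13]  no
C3: j = 6 is outside [7, 12]  no
C4: gcd(1, 30) = 1  yes
C5: |22 − 6| = 16; 16 ≤ 16  yes
C6: min(6, 22, 27) = 6  yes
C7: d = 30 ≠ 27, but n = 1 = 1 (second disjunct)  yes
C8: g + m = 22 + 27 = 49; 49 ≤ 52  yes
C9: m = 27, h = 6; 27 ≥ 6  yes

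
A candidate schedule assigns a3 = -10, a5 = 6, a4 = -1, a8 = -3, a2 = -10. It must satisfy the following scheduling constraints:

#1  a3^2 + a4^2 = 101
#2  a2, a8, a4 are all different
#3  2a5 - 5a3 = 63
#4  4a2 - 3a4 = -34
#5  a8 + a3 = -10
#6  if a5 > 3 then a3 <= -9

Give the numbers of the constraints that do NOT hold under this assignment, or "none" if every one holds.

No — constraints 3, 4, and 5 are not satisfied.

#1 a3^2 + a4^2 = (-10)^2 + (-1)^2 = 100 + 1 = 101 — OK.
#2 values -10, -3, -1 are pairwise distinct — OK.
#3 2a5 - 5a3 = 2(6) - 5(-10) = 62, not 63 — violated.
#4 4a2 - 3a4 = 4(-10) - 3(-1) = -37, not -34 — violated.
#5 a8 + a3 = -3 + (-10) = -13, not -10 — violated.
#6 a5 = 6 > 3, so we need a3 ≤ -9; a3 = -10 ≤ -9 — OK.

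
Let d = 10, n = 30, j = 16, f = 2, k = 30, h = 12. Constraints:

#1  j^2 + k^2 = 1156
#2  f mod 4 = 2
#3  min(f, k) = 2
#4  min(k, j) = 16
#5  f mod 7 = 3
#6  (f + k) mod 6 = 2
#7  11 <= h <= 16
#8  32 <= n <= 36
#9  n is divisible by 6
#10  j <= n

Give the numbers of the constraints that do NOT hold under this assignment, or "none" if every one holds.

Constraints 5, 8 are violated.

#1 j^2 + k^2 = 16^2 + 30^2 = 256 + 900 = 1156 — OK.
#2 2 mod 4 = 2 — OK.
#3 min(2, 30) = 2 — OK.
#4 min(30, 16) = 16 — OK.
#5 2 mod 7 = 2, not 3 — violated.
#6 f + k = 32; 32 mod 6 = 2 — OK.
#7 h = 12 lies in [11, 16] — OK.
#8 n = 30 is outside [32, 36] — violated.
#9 30 / 6 = 5, so 6 divides 30 — OK.
#10 j = 16, n = 30; 16 ≤ 30 — OK.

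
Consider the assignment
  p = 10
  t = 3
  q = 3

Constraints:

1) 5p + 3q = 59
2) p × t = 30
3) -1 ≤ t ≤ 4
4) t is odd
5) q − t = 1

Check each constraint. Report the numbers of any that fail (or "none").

Violated: 5.

1) 5p + 3q = 5(10) + 3(3) = 59 — satisfied.
2) p × t = 10 × 3 = 30 — satisfied.
3) t = 3 lies in [-1, 4] — satisfied.
4) t = 3 is odd — satisfied.
5) q − t = 3 − 3 = 0, not 1 — violated.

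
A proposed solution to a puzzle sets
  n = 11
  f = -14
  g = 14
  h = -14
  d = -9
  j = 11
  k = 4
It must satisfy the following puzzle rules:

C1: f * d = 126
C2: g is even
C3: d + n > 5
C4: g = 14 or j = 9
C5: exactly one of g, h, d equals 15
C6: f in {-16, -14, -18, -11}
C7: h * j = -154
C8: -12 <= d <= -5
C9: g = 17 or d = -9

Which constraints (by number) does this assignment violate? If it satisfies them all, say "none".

C1: f * d = -14 * (-9) = 126  true
C2: g = 14 is even  true
C3: d + n = -9 + 11 = 2; 2 ≤ 5, bound 5 not met  false
C4: g = 14 = 14 (first disjunct)  true
C5: g=14, h=-14, d=-9; 0 of them equal 15, not exactly one  false
C6: f = -14 is in {-16, -14, -18, -11}  true
C7: h * j = -14 * 11 = -154  true
C8: d = -9 lies in [-12, -5]  true
C9: g = 14 ≠ 17, but d = -9 = -9 (second disjunct)  true

Violated: 3, 5.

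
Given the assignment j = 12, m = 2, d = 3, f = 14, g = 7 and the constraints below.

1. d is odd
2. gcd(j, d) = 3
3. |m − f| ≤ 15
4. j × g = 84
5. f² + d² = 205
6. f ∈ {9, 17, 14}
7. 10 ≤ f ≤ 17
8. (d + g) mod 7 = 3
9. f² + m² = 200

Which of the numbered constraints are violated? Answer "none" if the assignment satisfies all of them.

1. d = 3 is odd  yes
2. gcd(12, 3) = 3  yes
3. |2 − 14| = 12; 12 ≤ 15  yes
4. j × g = 12 × 7 = 84  yes
5. f² + d² = 14² + 3² = 196 + 9 = 205  yes
6. f = 14 is in {9, 17, 14}  yes
7. f = 14 lies in [10, 17]  yes
8. d + g = 10; 10 mod 7 = 3  yes
9. f² + m² = 14² + 2² = 196 + 4 = 200  yes

None — every constraint holds.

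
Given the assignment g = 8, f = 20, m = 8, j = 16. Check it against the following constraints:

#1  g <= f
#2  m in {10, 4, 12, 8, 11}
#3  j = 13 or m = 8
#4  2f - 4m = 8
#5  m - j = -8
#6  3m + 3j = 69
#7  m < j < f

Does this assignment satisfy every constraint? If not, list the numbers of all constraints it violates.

#1 g = 8, f = 20; 8 ≤ 20  OK
#2 m = 8 is in {10, 4, 12, 8, 11}  OK
#3 j = 16 ≠ 13, but m = 8 = 8 (second disjunct)  OK
#4 2f - 4m = 2(20) - 4(8) = 8  OK
#5 m - j = 8 - 16 = -8  OK
#6 3m + 3j = 3(8) + 3(16) = 72, not 69  FAIL
#7 values 8 < 16 < 20  OK

No — constraint 6 is not satisfied.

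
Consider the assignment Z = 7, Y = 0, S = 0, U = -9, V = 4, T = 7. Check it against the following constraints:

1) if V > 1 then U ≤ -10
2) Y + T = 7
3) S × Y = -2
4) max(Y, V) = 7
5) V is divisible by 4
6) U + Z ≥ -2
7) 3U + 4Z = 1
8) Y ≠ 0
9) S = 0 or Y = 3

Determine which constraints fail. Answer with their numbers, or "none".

1) V = 4 > 1, so we need U ≤ -10; but U = -9 > -10 — fails.
2) Y + T = 0 + 7 = 7 — holds.
3) S × Y = 0 × 0 = 0, not -2 — fails.
4) max(0, 4) = 4, not 7 — fails.
5) 4 / 4 = 1, so 4 divides 4 — holds.
6) U + Z = -9 + 7 = -2; -2 ≥ -2 — holds.
7) 3U + 4Z = 3(-9) + 4(7) = 1 — holds.
8) Y = 0, but 0 is required to differ — fails.
9) S = 0 = 0 (first disjunct) — holds.

Violated: 1, 3, 4, and 8.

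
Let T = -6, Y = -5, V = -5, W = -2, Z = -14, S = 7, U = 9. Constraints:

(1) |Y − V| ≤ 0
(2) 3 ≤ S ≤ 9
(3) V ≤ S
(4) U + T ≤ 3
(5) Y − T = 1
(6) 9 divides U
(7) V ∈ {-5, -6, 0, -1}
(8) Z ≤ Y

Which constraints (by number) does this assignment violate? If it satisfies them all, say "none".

The assignment satisfies every constraint.

(1) |-5 − (-5)| = 0; 0 ≤ 0  ✓
(2) S = 7 lies in [3, 9]  ✓
(3) V = -5, S = 7; -5 ≤ 7  ✓
(4) U + T = 9 + (-6) = 3; 3 ≤ 3  ✓
(5) Y − T = -5 − (-6) = 1  ✓
(6) 9 / 9 = 1, so 9 divides 9  ✓
(7) V = -5 is in {-5, -6, 0, -1}  ✓
(8) Z = -14, Y = -5; -14 ≤ -5  ✓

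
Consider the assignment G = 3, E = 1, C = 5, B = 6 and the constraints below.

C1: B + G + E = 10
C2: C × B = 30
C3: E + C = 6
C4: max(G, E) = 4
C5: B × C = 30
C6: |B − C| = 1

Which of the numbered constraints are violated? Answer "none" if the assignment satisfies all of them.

C1: B + G + E = 6 + 3 + 1 = 10 — OK.
C2: C × B = 5 × 6 = 30 — OK.
C3: E + C = 1 + 5 = 6 — OK.
C4: max(3, 1) = 3, not 4 — violated.
C5: B × C = 6 × 5 = 30 — OK.
C6: |6 − 5| = 1 — OK.

Constraint 4 is violated.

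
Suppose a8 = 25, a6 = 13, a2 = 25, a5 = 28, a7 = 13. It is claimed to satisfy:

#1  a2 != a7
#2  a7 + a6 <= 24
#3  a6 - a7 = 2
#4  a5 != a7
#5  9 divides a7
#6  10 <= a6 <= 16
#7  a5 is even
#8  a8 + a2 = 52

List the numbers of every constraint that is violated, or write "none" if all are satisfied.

Constraints 2, 3, 5, and 8 are violated.

#1 a2 = 25, a7 = 13; distinct  OK
#2 a7 + a6 = 13 + 13 = 26; 26 > 24, bound 24 not met  FAIL
#3 a6 - a7 = 13 - 13 = 0, not 2  FAIL
#4 a5 = 28, a7 = 13; distinct  OK
#5 13 = 9*1 + 4, so 9 does not divide 13  FAIL
#6 a6 = 13 lies in [10, 16]  OK
#7 a5 = 28 is even  OK
#8 a8 + a2 = 25 + 25 = 50, not 52  FAIL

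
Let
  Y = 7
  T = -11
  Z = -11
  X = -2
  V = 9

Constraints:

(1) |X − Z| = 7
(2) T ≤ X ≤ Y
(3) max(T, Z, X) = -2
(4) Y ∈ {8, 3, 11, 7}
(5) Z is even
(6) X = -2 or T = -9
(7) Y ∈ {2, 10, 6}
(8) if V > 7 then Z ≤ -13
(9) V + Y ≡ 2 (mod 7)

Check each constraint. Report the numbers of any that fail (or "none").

(1) |-2 − (-11)| = 9, not 7 — does not hold.
(2) values -11 ≤ -2 ≤ 7 — holds.
(3) max(-11, -11, -2) = -2 — holds.
(4) Y = 7 is in {8, 3, 11, 7} — holds.
(5) Z = -11 is odd — does not hold.
(6) X = -2 = -2 (first disjunct) — holds.
(7) Y = 7 is not in {2, 10, 6} — does not hold.
(8) V = 9 > 7, so we need Z ≤ -13; but Z = -11 > -13 — does not hold.
(9) V + Y = 16; 16 mod 7 = 2 — holds.

Constraints 1, 5, 7, and 8 do not hold.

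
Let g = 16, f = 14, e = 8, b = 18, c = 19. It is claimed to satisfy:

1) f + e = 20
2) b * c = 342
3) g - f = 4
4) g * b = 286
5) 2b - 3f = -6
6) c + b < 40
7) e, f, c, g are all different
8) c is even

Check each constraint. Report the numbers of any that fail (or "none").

Constraints 1, 3, 4, 8 are violated.

1) f + e = 14 + 8 = 22, not 20 — violated.
2) b * c = 18 * 19 = 342 — OK.
3) g - f = 16 - 14 = 2, not 4 — violated.
4) g * b = 16 * 18 = 288, not 286 — violated.
5) 2b - 3f = 2(18) - 3(14) = -6 — OK.
6) c + b = 19 + 18 = 37; 37 < 40 — OK.
7) values 8, 14, 19, 16 are pairwise distinct — OK.
8) c = 19 is odd — violated.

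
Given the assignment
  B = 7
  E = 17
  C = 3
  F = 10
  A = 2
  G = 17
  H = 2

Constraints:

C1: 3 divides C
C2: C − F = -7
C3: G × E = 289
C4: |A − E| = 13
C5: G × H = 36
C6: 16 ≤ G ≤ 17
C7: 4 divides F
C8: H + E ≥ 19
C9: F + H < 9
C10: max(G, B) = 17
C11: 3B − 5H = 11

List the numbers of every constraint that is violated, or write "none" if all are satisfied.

C1: 3 / 3 = 1, so 3 divides 3  ✔
C2: C − F = 3 − 10 = -7  ✔
C3: G × E = 17 × 17 = 289  ✔
C4: |2 − 17| = 15, not 13  ✘
C5: G × H = 17 × 2 = 34, not 36  ✘
C6: G = 17 lies in [16, 17]  ✔
C7: 10 = 4×2 + 2, so 4 does not divide 10  ✘
C8: H + E = 2 + 17 = 19; 19 ≥ 19  ✔
C9: F + H = 10 + 2 = 12; 12 ≥ 9, bound 9 not met  ✘
C10: max(17, 7) = 17  ✔
C11: 3B − 5H = 3(7) − 5(2) = 11  ✔

The assignment fails constraints 4, 5, 7, and 9.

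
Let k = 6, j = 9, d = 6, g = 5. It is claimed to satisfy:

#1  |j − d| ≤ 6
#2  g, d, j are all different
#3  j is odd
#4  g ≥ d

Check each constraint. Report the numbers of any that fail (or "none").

Violated: 4.

#1 |9 − 6| = 3; 3 ≤ 6 — holds.
#2 values 5, 6, 9 are pairwise distinct — holds.
#3 j = 9 is odd — holds.
#4 g = 5, d = 6; 5 < 6 (want ≥) — fails.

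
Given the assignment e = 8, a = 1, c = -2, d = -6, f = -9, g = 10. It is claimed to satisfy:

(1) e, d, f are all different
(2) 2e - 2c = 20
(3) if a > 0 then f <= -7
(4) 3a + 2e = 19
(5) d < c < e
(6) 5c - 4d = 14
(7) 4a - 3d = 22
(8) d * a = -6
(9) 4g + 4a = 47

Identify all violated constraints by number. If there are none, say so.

No — constraint 9 is not satisfied.

(1) values 8, -6, -9 are pairwise distinct  true
(2) 2e - 2c = 2(8) - 2(-2) = 20  true
(3) a = 1 > 0, so we need f ≤ -7; f = -9 ≤ -7  true
(4) 3a + 2e = 3(1) + 2(8) = 19  true
(5) values -6 < -2 < 8  true
(6) 5c - 4d = 5(-2) - 4(-6) = 14  true
(7) 4a - 3d = 4(1) - 3(-6) = 22  true
(8) d * a = -6 * 1 = -6  true
(9) 4g + 4a = 4(10) + 4(1) = 44, not 47  false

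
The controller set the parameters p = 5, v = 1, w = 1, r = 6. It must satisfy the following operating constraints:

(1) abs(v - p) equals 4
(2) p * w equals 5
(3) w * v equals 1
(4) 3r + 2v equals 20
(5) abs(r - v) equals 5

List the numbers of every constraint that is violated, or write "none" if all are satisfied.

(1) abs(1 - 5) = 4  true
(2) p * w = 5 * 1 = 5  true
(3) w * v = 1 * 1 = 1  true
(4) 3r + 2v = 3(6) + 2(1) = 20  true
(5) abs(6 - 1) = 5  true

None — every constraint holds.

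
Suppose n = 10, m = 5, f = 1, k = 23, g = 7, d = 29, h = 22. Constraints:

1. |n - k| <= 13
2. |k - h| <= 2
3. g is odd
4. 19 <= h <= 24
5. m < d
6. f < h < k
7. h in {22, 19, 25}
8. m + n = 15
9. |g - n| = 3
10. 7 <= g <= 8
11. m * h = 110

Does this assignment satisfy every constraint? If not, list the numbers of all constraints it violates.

1. |10 - 23| = 13; 13 ≤ 13 — holds.
2. |23 - 22| = 1; 1 ≤ 2 — holds.
3. g = 7 is odd — holds.
4. h = 22 lies in [19, 24] — holds.
5. m = 5, d = 29; 5 < 29 — holds.
6. values 1 < 22 < 23 — holds.
7. h = 22 is in {22, 19, 25} — holds.
8. m + n = 5 + 10 = 15 — holds.
9. |7 - 10| = 3 — holds.
10. g = 7 lies in [7, 8] — holds.
11. m * h = 5 * 22 = 110 — holds.

The assignment satisfies every constraint.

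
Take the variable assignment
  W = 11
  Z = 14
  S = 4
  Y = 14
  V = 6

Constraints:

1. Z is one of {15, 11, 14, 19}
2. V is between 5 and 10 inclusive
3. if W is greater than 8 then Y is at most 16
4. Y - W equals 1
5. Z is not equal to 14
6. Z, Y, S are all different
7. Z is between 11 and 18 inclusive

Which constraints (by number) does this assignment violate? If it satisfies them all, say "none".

The assignment fails constraints 4, 5, 6.

1. Z = 14 is in {15, 11, 14, 19}  holds
2. V = 6 lies in [5, 10]  holds
3. W = 11 > 8, so we need Y ≤ 16; Y = 14 ≤ 16  holds
4. Y - W = 14 - 11 = 3, not 1  fails
5. Z = 14, but 14 is required to differ  fails
6. Z = Y = 14, not all different  fails
7. Z = 14 lies in [11, 18]  holds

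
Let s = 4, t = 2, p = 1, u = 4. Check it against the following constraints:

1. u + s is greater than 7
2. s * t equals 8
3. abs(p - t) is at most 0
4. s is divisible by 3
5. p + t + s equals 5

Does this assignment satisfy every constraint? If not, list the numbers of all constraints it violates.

The assignment fails constraints 3, 4, and 5.

1. u + s = 4 + 4 = 8; 8 > 7  ✓
2. s * t = 4 * 2 = 8  ✓
3. abs(1 - 2) = 1; 1 > 0, exceeds bound 0  ✗
4. 4 = 3*1 + 1, so 3 does not divide 4  ✗
5. p + t + s = 1 + 2 + 4 = 7, not 5  ✗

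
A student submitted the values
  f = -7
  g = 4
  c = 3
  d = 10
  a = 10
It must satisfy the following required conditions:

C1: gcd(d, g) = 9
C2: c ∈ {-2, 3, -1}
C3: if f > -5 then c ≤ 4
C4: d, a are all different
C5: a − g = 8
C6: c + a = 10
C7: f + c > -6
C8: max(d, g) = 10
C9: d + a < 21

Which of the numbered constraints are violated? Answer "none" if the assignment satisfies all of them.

C1: gcd(10, 4) = 2, not 9 — fails.
C2: c = 3 is in {-2, 3, -1} — holds.
C3: f = -7, not > -5; antecedent false, conditional vacuously true — holds.
C4: d = a = 10, not all different — fails.
C5: a − g = 10 − 4 = 6, not 8 — fails.
C6: c + a = 3 + 10 = 13, not 10 — fails.
C7: f + c = -7 + 3 = -4; -4 > -6 — holds.
C8: max(10, 4) = 10 — holds.
C9: d + a = 10 + 10 = 20; 20 < 21 — holds.

Constraints 1, 4, 5, and 6 are violated.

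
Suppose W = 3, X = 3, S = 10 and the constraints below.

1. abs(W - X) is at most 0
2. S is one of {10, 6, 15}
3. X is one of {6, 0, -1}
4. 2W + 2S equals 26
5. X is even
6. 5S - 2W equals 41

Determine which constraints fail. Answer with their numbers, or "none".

1. abs(3 - 3) = 0; 0 ≤ 0 — holds.
2. S = 10 is in {10, 6, 15} — holds.
3. X = 3 is not in {6, 0, -1} — does not hold.
4. 2W + 2S = 2(3) + 2(10) = 26 — holds.
5. X = 3 is odd — does not hold.
6. 5S - 2W = 5(10) - 2(3) = 44, not 41 — does not hold.

No — constraints 3, 5, 6 are not satisfied.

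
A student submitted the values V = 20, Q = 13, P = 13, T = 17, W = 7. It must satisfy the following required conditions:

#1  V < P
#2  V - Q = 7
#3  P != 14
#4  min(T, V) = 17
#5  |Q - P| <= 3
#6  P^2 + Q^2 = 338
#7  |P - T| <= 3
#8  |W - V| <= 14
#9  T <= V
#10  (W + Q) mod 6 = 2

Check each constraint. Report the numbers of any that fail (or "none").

The assignment fails constraints 1, 7.

#1 V = 20, P = 13; 20 ≥ 13 (want <) — violated.
#2 V - Q = 20 - 13 = 7 — OK.
#3 P = 13, and 13 ≠ 14 — OK.
#4 min(17, 20) = 17 — OK.
#5 |13 - 13| = 0; 0 ≤ 3 — OK.
#6 P^2 + Q^2 = 13^2 + 13^2 = 169 + 169 = 338 — OK.
#7 |13 - 17| = 4; 4 > 3, exceeds bound 3 — violated.
#8 |7 - 20| = 13; 13 ≤ 14 — OK.
#9 T = 17, V = 20; 17 ≤ 20 — OK.
#10 W + Q = 20; 20 mod 6 = 2 — OK.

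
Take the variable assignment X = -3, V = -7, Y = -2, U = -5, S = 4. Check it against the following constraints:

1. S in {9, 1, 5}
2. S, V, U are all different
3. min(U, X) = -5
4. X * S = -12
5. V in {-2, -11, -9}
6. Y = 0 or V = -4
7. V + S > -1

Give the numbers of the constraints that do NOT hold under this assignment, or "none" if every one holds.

No — constraints 1, 5, 6, and 7 are not satisfied.

1. S = 4 is not in {9, 1, 5} — fails.
2. values 4, -7, -5 are pairwise distinct — holds.
3. min(-5, -3) = -5 — holds.
4. X * S = -3 * 4 = -12 — holds.
5. V = -7 is not in {-2, -11, -9} — fails.
6. Y = -2 ≠ 0 and V = -7 ≠ -4; both disjuncts false — fails.
7. V + S = -7 + 4 = -3; -3 ≤ -1, bound -1 not met — fails.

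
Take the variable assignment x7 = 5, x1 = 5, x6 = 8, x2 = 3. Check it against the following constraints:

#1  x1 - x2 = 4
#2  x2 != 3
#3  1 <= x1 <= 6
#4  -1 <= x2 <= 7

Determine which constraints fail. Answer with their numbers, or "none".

#1 x1 - x2 = 5 - 3 = 2, not 4 — violated.
#2 x2 = 3, but 3 is required to differ — violated.
#3 x1 = 5 lies in [1, 6] — OK.
#4 x2 = 3 lies in [-1, 7] — OK.

Constraints 1, 2 are violated.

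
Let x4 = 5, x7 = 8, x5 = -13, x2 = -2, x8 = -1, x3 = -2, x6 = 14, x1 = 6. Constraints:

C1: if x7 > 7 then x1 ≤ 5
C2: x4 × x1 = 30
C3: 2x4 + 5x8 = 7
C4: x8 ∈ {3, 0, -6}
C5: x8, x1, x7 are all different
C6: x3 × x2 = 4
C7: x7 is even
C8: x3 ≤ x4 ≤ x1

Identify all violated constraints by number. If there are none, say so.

Violated: 1, 3, 4.

C1: x7 = 8 > 7, so we need x1 ≤ 5; but x1 = 6 > 5  ✘
C2: x4 × x1 = 5 × 6 = 30  ✔
C3: 2x4 + 5x8 = 2(5) + 5(-1) = 5, not 7  ✘
C4: x8 = -1 is not in {3, 0, -6}  ✘
C5: values -1, 6, 8 are pairwise distinct  ✔
C6: x3 × x2 = -2 × (-2) = 4  ✔
C7: x7 = 8 is even  ✔
C8: values -2 ≤ 5 ≤ 6  ✔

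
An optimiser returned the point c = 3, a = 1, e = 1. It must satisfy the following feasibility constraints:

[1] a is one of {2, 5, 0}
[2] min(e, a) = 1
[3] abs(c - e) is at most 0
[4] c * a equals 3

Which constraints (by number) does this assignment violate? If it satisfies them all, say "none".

[1] a = 1 is not in {2, 5, 0}  ✗
[2] min(1, 1) = 1  ✓
[3] abs(3 - 1) = 2; 2 > 0, exceeds bound 0  ✗
[4] c * a = 3 * 1 = 3  ✓

Violated: 1 and 3.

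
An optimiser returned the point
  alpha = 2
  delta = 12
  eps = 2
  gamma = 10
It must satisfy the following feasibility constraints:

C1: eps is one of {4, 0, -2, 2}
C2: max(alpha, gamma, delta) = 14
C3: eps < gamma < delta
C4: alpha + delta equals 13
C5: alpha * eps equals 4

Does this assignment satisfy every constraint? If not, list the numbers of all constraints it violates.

C1: eps = 2 is in {4, 0, -2, 2}  ✓
C2: max(2, 10, 12) = 12, not 14  ✗
C3: values 2 < 10 < 12  ✓
C4: alpha + delta = 2 + 12 = 14, not 13  ✗
C5: alpha * eps = 2 * 2 = 4  ✓

Violated: 2, 4.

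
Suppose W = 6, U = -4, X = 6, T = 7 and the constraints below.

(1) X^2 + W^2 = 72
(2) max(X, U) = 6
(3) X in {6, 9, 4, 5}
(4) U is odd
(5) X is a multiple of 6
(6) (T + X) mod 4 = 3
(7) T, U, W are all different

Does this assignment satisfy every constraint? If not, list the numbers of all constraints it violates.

Constraints 4 and 6 do not hold.

(1) X^2 + W^2 = 6^2 + 6^2 = 36 + 36 = 72  yes
(2) max(6, -4) = 6  yes
(3) X = 6 is in {6, 9, 4, 5}  yes
(4) U = -4 is even  no
(5) 6 / 6 = 1, so 6 divides 6  yes
(6) T + X = 13; 13 mod 4 = 1, not 3  no
(7) values 7, -4, 6 are pairwise distinct  yes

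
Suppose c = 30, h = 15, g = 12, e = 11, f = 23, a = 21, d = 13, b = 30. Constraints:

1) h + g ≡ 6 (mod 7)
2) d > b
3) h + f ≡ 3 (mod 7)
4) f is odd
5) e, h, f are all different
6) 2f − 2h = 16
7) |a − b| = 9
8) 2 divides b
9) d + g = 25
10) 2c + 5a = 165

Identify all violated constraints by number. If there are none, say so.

The assignment fails constraint 2.

1) h + g = 27; 27 mod 7 = 6 — satisfied.
2) d = 13, b = 30; 13 ≤ 30 (want >) — violated.
3) h + f = 38; 38 mod 7 = 3 — satisfied.
4) f = 23 is odd — satisfied.
5) values 11, 15, 23 are pairwise distinct — satisfied.
6) 2f − 2h = 2(23) − 2(15) = 16 — satisfied.
7) |21 − 30| = 9 — satisfied.
8) 30 / 2 = 15, so 2 divides 30 — satisfied.
9) d + g = 13 + 12 = 25 — satisfied.
10) 2c + 5a = 2(30) + 5(21) = 165 — satisfied.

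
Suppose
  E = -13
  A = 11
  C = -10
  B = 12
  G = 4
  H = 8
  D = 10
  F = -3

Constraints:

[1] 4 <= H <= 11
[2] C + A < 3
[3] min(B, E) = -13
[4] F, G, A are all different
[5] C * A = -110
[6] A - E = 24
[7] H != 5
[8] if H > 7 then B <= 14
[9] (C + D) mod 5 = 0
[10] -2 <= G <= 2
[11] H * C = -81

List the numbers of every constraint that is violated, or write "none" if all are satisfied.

[1] H = 8 lies in [4, 11]  holds
[2] C + A = -10 + 11 = 1; 1 < 3  holds
[3] min(12, -13) = -13  holds
[4] values -3, 4, 11 are pairwise distinct  holds
[5] C * A = -10 * 11 = -110  holds
[6] A - E = 11 - (-13) = 24  holds
[7] H = 8, and 8 ≠ 5  holds
[8] H = 8 > 7, so we need B ≤ 14; B = 12 ≤ 14  holds
[9] C + D = 0; 0 mod 5 = 0  holds
[10] G = 4 is outside [-2, 2]  fails
[11] H * C = 8 * (-10) = -80, not -81  fails

Violated: 10 and 11.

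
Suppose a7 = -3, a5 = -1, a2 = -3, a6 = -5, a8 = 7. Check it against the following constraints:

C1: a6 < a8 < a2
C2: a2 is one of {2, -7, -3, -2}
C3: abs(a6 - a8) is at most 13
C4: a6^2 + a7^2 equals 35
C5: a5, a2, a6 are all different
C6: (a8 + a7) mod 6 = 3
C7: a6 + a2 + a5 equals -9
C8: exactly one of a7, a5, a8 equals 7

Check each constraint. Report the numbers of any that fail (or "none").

C1: values -5, 7, -3; a8 = 7 is not < a2 = -3 — does not hold.
C2: a2 = -3 is in {2, -7, -3, -2} — holds.
C3: abs(-5 - 7) = 12; 12 ≤ 13 — holds.
C4: a6^2 + a7^2 = (-5)^2 + (-3)^2 = 25 + 9 = 34, not 35 — does not hold.
C5: values -1, -3, -5 are pairwise distinct — holds.
C6: a8 + a7 = 4; 4 mod 6 = 4, not 3 — does not hold.
C7: a6 + a2 + a5 = -5 + (-3) + (-1) = -9 — holds.
C8: a7=-3, a5=-1, a8=7; 1 of them equals 7 — holds.

The assignment fails constraints 1, 4, and 6.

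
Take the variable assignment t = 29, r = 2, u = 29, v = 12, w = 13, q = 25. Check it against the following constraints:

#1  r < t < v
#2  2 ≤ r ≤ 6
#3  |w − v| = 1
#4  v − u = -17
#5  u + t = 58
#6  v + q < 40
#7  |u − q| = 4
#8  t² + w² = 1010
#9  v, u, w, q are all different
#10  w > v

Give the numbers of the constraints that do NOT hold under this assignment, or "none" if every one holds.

Violated: 1.

#1 values 2, 29, 12; t = 29 is not < v = 12  ✘
#2 r = 2 lies in [2, 6]  ✔
#3 |13 − 12| = 1  ✔
#4 v − u = 12 − 29 = -17  ✔
#5 u + t = 29 + 29 = 58  ✔
#6 v + q = 12 + 25 = 37; 37 < 40  ✔
#7 |29 − 25| = 4  ✔
#8 t² + w² = 29² + 13² = 841 + 169 = 1010  ✔
#9 values 12, 29, 13, 25 are pairwise distinct  ✔
#10 w = 13, v = 12; 13 > 12  ✔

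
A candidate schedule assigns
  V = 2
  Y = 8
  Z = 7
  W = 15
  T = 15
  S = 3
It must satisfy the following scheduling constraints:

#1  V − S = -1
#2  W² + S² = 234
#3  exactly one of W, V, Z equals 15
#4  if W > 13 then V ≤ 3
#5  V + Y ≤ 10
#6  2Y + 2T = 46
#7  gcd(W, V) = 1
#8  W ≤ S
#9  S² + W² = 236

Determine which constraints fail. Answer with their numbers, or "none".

Constraints 8 and 9 do not hold.

#1 V − S = 2 − 3 = -1 — OK.
#2 W² + S² = 15² + 3² = 225 + 9 = 234 — OK.
#3 W=15, V=2, Z=7; 1 of them equals 15 — OK.
#4 W = 15 > 13, so we need V ≤ 3; V = 2 ≤ 3 — OK.
#5 V + Y = 2 + 8 = 10; 10 ≤ 10 — OK.
#6 2Y + 2T = 2(8) + 2(15) = 46 — OK.
#7 gcd(15, 2) = 1 — OK.
#8 W = 15, S = 3; 15 > 3 (want ≤) — violated.
#9 S² + W² = 3² + 15² = 9 + 225 = 234, not 236 — violated.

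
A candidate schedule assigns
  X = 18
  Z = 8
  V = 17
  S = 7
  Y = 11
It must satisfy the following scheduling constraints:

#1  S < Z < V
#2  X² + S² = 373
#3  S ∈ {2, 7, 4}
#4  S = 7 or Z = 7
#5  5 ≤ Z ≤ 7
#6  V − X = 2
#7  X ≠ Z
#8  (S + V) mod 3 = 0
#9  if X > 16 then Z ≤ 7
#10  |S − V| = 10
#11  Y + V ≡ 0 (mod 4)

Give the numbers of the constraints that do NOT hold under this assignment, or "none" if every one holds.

The assignment fails constraints 5, 6, 9.

#1 values 7 < 8 < 17 — holds.
#2 X² + S² = 18² + 7² = 324 + 49 = 373 — holds.
#3 S = 7 is in {2, 7, 4} — holds.
#4 S = 7 = 7 (first disjunct) — holds.
#5 Z = 8 is outside [5, 7] — fails.
#6 V − X = 17 − 18 = -1, not 2 — fails.
#7 X = 18, Z = 8; distinct — holds.
#8 S + V = 24; 24 mod 3 = 0 — holds.
#9 X = 18 > 16, so we need Z ≤ 7; but Z = 8 > 7 — fails.
#10 |7 − 17| = 10 — holds.
#11 Y + V = 28; 28 mod 4 = 0 — holds.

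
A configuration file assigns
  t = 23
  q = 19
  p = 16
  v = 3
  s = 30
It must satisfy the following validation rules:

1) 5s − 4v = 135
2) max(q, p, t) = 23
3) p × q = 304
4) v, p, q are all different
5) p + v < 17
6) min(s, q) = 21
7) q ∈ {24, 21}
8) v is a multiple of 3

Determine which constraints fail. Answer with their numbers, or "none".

1) 5s − 4v = 5(30) − 4(3) = 138, not 135 — does not hold.
2) max(19, 16, 23) = 23 — holds.
3) p × q = 16 × 19 = 304 — holds.
4) values 3, 16, 19 are pairwise distinct — holds.
5) p + v = 16 + 3 = 19; 19 ≥ 17, bound 17 not met — does not hold.
6) min(30, 19) = 19, not 21 — does not hold.
7) q = 19 is not in {24, 21} — does not hold.
8) 3 / 3 = 1, so 3 divides 3 — holds.

Constraints 1, 5, 6, and 7 do not hold.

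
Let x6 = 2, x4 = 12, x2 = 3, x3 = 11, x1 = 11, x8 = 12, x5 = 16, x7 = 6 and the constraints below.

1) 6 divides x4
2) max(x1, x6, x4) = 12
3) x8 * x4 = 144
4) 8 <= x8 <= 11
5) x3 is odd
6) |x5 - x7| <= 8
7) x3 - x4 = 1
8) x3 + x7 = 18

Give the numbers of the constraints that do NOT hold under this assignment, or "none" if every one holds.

Violated: 4, 6, 7, and 8.

1) 12 / 6 = 2, so 6 divides 12  OK
2) max(11, 2, 12) = 12  OK
3) x8 * x4 = 12 * 12 = 144  OK
4) x8 = 12 is outside [8, 11]  FAIL
5) x3 = 11 is odd  OK
6) |16 - 6| = 10; 10 > 8, exceeds bound 8  FAIL
7) x3 - x4 = 11 - 12 = -1, not 1  FAIL
8) x3 + x7 = 11 + 6 = 17, not 18  FAIL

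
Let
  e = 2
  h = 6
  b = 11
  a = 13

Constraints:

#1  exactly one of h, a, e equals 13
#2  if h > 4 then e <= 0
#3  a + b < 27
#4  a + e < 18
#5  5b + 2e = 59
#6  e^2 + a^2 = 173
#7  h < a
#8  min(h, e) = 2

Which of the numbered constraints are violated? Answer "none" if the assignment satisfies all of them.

Constraint 2 is violated.

#1 h=6, a=13, e=2; 1 of them equals 13  yes
#2 h = 6 > 4, so we need e ≤ 0; but e = 2 > 0  no
#3 a + b = 13 + 11 = 24; 24 < 27  yes
#4 a + e = 13 + 2 = 15; 15 < 18  yes
#5 5b + 2e = 5(11) + 2(2) = 59  yes
#6 e^2 + a^2 = 2^2 + 13^2 = 4 + 169 = 173  yes
#7 h = 6, a = 13; 6 < 13  yes
#8 min(6, 2) = 2  yes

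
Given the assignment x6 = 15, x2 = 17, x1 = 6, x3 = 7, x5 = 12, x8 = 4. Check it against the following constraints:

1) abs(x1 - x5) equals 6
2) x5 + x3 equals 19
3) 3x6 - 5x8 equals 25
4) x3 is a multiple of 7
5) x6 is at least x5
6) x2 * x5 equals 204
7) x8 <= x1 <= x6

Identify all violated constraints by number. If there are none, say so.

1) abs(6 - 12) = 6  ✓
2) x5 + x3 = 12 + 7 = 19  ✓
3) 3x6 - 5x8 = 3(15) - 5(4) = 25  ✓
4) 7 / 7 = 1, so 7 divides 7  ✓
5) x6 = 15, x5 = 12; 15 ≥ 12  ✓
6) x2 * x5 = 17 * 12 = 204  ✓
7) values 4 <= 6 <= 15  ✓

Yes — all constraints hold.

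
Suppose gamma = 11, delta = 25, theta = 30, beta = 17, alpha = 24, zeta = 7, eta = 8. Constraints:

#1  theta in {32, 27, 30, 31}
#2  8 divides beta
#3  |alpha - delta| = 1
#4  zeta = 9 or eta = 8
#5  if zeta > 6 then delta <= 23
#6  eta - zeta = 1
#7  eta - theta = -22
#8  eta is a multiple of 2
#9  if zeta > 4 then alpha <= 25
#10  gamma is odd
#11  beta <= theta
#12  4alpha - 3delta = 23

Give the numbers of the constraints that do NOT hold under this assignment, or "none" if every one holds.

No — constraints 2, 5, and 12 are not satisfied.

#1 theta = 30 is in {32, 27, 30, 31}  ✔
#2 17 = 8*2 + 1, so 8 does not divide 17  ✘
#3 |24 - 25| = 1  ✔
#4 zeta = 7 ≠ 9, but eta = 8 = 8 (second disjunct)  ✔
#5 zeta = 7 > 6, so we need delta ≤ 23; but delta = 25 > 23  ✘
#6 eta - zeta = 8 - 7 = 1  ✔
#7 eta - theta = 8 - 30 = -22  ✔
#8 8 / 2 = 4, so 2 divides 8  ✔
#9 zeta = 7 > 4, so we need alpha ≤ 25; alpha = 24 ≤ 25  ✔
#10 gamma = 11 is odd  ✔
#11 beta = 17, theta = 30; 17 ≤ 30  ✔
#12 4alpha - 3delta = 4(24) - 3(25) = 21, not 23  ✘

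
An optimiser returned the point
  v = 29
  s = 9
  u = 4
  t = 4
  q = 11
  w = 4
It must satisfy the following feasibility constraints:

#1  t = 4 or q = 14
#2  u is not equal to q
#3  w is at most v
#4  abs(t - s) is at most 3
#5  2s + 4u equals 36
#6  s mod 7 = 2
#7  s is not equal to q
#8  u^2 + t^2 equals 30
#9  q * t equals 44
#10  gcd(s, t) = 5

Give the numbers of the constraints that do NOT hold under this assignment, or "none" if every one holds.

#1 t = 4 = 4 (first disjunct) — OK.
#2 u = 4, q = 11; distinct — OK.
#3 w = 4, v = 29; 4 ≤ 29 — OK.
#4 abs(4 - 9) = 5; 5 > 3, exceeds bound 3 — violated.
#5 2s + 4u = 2(9) + 4(4) = 34, not 36 — violated.
#6 9 mod 7 = 2 — OK.
#7 s = 9, q = 11; distinct — OK.
#8 u^2 + t^2 = 4^2 + 4^2 = 16 + 16 = 32, not 30 — violated.
#9 q * t = 11 * 4 = 44 — OK.
#10 gcd(9, 4) = 1, not 5 — violated.

No — constraints 4, 5, 8, and 10 are not satisfied.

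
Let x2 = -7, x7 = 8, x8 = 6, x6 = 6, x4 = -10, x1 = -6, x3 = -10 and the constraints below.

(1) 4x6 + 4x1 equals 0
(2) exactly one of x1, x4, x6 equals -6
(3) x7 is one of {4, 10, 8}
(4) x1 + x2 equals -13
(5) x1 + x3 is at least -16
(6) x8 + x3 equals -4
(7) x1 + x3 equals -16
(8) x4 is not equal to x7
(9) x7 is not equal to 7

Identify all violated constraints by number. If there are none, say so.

(1) 4x6 + 4x1 = 4(6) + 4(-6) = 0  OK
(2) x1=-6, x4=-10, x6=6; 1 of them equals -6  OK
(3) x7 = 8 is in {4, 10, 8}  OK
(4) x1 + x2 = -6 + (-7) = -13  OK
(5) x1 + x3 = -6 + (-10) = -16; -16 ≥ -16  OK
(6) x8 + x3 = 6 + (-10) = -4  OK
(7) x1 + x3 = -6 + (-10) = -16  OK
(8) x4 = -10, x7 = 8; distinct  OK
(9) x7 = 8, and 8 ≠ 7  OK

None — every constraint holds.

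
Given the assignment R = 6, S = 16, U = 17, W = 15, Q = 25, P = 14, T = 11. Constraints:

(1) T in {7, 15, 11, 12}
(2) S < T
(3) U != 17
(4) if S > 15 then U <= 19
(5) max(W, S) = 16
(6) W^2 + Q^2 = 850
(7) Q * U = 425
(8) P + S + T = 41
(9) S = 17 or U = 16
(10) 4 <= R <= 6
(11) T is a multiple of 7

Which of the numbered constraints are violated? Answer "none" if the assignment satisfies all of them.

The assignment fails constraints 2, 3, 9, and 11.

(1) T = 11 is in {7, 15, 11, 12} — satisfied.
(2) S = 16, T = 11; 16 ≥ 11 (want <) — violated.
(3) U = 17, but 17 is required to differ — violated.
(4) S = 16 > 15, so we need U ≤ 19; U = 17 ≤ 19 — satisfied.
(5) max(15, 16) = 16 — satisfied.
(6) W^2 + Q^2 = 15^2 + 25^2 = 225 + 625 = 850 — satisfied.
(7) Q * U = 25 * 17 = 425 — satisfied.
(8) P + S + T = 14 + 16 + 11 = 41 — satisfied.
(9) S = 16 ≠ 17 and U = 17 ≠ 16; both disjuncts false — violated.
(10) R = 6 lies in [4, 6] — satisfied.
(11) 11 = 7*1 + 4, so 7 does not divide 11 — violated.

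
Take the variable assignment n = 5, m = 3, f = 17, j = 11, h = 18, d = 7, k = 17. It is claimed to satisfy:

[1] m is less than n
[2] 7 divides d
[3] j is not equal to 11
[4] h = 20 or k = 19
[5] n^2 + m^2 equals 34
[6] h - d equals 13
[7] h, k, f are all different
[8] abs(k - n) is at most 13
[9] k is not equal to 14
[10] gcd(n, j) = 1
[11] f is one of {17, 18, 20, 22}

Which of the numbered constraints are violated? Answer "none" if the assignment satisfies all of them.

[1] m = 3, n = 5; 3 < 5  true
[2] 7 / 7 = 1, so 7 divides 7  true
[3] j = 11, but 11 is required to differ  false
[4] h = 18 ≠ 20 and k = 17 ≠ 19; both disjuncts false  false
[5] n^2 + m^2 = 5^2 + 3^2 = 25 + 9 = 34  true
[6] h - d = 18 - 7 = 11, not 13  false
[7] k = f = 17, not all different  false
[8] abs(17 - 5) = 12; 12 ≤ 13  true
[9] k = 17, and 17 ≠ 14  true
[10] gcd(5, 11) = 1  true
[11] f = 17 is in {17, 18, 20, 22}  true

No — constraints 3, 4, 6, 7 are not satisfied.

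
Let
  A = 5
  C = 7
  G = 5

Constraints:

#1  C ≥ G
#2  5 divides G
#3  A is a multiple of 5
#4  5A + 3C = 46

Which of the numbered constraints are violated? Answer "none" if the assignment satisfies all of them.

#1 C = 7, G = 5; 7 ≥ 5  true
#2 5 / 5 = 1, so 5 divides 5  true
#3 5 / 5 = 1, so 5 divides 5  true
#4 5A + 3C = 5(5) + 3(7) = 46  true

None — every constraint holds.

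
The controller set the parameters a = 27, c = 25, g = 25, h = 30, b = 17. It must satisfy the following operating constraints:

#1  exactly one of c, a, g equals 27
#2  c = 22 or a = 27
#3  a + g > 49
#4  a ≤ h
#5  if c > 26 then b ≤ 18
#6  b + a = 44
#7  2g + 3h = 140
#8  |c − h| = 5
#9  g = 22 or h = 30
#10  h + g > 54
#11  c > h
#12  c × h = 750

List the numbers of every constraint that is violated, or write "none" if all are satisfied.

#1 c=25, a=27, g=25; 1 of them equals 27  yes
#2 c = 25 ≠ 22, but a = 27 = 27 (second disjunct)  yes
#3 a + g = 27 + 25 = 52; 52 > 49  yes
#4 a = 27, h = 30; 27 ≤ 30  yes
#5 c = 25, not > 26; antecedent false, conditional vacuously true  yes
#6 b + a = 17 + 27 = 44  yes
#7 2g + 3h = 2(25) + 3(30) = 140  yes
#8 |25 − 30| = 5  yes
#9 g = 25 ≠ 22, but h = 30 = 30 (second disjunct)  yes
#10 h + g = 30 + 25 = 55; 55 > 54  yes
#11 c = 25, h = 30; 25 ≤ 30 (want >)  no
#12 c × h = 25 × 30 = 750  yes

Violated: 11.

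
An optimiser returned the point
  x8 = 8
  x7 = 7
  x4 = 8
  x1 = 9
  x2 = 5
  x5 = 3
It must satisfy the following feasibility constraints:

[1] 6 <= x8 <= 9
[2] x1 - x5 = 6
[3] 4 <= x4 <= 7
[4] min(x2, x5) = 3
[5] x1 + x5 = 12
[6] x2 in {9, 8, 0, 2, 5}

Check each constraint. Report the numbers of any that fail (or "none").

[1] x8 = 8 lies in [6, 9]  ✔
[2] x1 - x5 = 9 - 3 = 6  ✔
[3] x4 = 8 is outside [4, 7]  ✘
[4] min(5, 3) = 3  ✔
[5] x1 + x5 = 9 + 3 = 12  ✔
[6] x2 = 5 is in {9, 8, 0, 2, 5}  ✔

Violated: 3.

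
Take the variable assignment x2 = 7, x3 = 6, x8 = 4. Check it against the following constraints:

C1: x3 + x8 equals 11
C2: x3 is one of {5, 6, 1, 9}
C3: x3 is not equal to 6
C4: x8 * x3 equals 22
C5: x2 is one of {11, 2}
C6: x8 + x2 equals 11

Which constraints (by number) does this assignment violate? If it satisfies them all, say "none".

Constraints 1, 3, 4, and 5 are violated.

C1: x3 + x8 = 6 + 4 = 10, not 11 — violated.
C2: x3 = 6 is in {5, 6, 1, 9} — satisfied.
C3: x3 = 6, but 6 is required to differ — violated.
C4: x8 * x3 = 4 * 6 = 24, not 22 — violated.
C5: x2 = 7 is not in {11, 2} — violated.
C6: x8 + x2 = 4 + 7 = 11 — satisfied.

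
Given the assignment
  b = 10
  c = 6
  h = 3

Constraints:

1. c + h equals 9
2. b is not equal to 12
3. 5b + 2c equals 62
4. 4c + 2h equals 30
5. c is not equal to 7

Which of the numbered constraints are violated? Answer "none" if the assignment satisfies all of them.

1. c + h = 6 + 3 = 9 — satisfied.
2. b = 10, and 10 ≠ 12 — satisfied.
3. 5b + 2c = 5(10) + 2(6) = 62 — satisfied.
4. 4c + 2h = 4(6) + 2(3) = 30 — satisfied.
5. c = 6, and 6 ≠ 7 — satisfied.

All constraints are satisfied.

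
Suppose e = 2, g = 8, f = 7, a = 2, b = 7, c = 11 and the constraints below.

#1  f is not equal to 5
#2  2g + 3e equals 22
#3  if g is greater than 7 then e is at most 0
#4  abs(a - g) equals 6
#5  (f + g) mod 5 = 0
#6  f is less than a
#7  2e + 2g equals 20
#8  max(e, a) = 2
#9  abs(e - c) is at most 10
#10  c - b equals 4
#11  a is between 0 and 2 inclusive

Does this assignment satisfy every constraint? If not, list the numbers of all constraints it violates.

#1 f = 7, and 7 ≠ 5  yes
#2 2g + 3e = 2(8) + 3(2) = 22  yes
#3 g = 8 > 7, so we need e ≤ 0; but e = 2 > 0  no
#4 abs(2 - 8) = 6  yes
#5 f + g = 15; 15 mod 5 = 0  yes
#6 f = 7, a = 2; 7 ≥ 2 (want <)  no
#7 2e + 2g = 2(2) + 2(8) = 20  yes
#8 max(2, 2) = 2  yes
#9 abs(2 - 11) = 9; 9 ≤ 10  yes
#10 c - b = 11 - 7 = 4  yes
#11 a = 2 lies in [0, 2]  yes

Constraints 3 and 6 do not hold.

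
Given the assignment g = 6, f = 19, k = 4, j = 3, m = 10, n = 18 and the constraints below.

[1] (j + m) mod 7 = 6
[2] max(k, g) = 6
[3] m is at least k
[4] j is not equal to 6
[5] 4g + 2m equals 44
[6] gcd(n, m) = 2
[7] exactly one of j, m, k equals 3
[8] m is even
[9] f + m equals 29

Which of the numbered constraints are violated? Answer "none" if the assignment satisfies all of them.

[1] j + m = 13; 13 mod 7 = 6 — satisfied.
[2] max(4, 6) = 6 — satisfied.
[3] m = 10, k = 4; 10 ≥ 4 — satisfied.
[4] j = 3, and 3 ≠ 6 — satisfied.
[5] 4g + 2m = 4(6) + 2(10) = 44 — satisfied.
[6] gcd(18, 10) = 2 — satisfied.
[7] j=3, m=10, k=4; 1 of them equals 3 — satisfied.
[8] m = 10 is even — satisfied.
[9] f + m = 19 + 10 = 29 — satisfied.

None — every constraint holds.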